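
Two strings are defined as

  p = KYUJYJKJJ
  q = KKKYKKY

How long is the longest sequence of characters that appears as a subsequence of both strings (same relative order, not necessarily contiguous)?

Let dp[i][j] be the LCS length of the first i characters of p and the first j characters of q. dp[i][j] = dp[i-1][j-1]+1 when the i-th and j-th characters match, else max(dp[i-1][j], dp[i][j-1]).
    ·  K  K  K  Y  K  K  Y
 ·  0  0  0  0  0  0  0  0
 K  0  1  1  1  1  1  1  1
 Y  0  1  1  1  2  2  2  2
 U  0  1  1  1  2  2  2  2
 J  0  1  1  1  2  2  2  2
 Y  0  1  1  1  2  2  2  3
 J  0  1  1  1  2  2  2  3
 K  0  1  2  2  2  3  3  3
 J  0  1  2  2  2  3  3  3
 J  0  1  2  2  2  3  3  3
dp[9][7] = 3. One LCS (by backtracking along matches): KYY.

3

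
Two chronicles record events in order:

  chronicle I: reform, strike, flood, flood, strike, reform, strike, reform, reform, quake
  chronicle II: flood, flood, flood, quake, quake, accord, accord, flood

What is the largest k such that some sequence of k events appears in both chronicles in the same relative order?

3

Match flood at chronicle I[3]=chronicle II[2], then flood at chronicle I[4]=chronicle II[3], then quake at chronicle I[10]=chronicle II[5] — 3 events in the same relative order in both. dp[10][8] = 3 confirms this is the maximum.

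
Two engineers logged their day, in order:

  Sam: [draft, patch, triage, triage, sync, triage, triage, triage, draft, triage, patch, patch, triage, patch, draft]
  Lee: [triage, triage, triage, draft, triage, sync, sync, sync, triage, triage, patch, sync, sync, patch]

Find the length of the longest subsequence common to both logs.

Match triage [3,1] → triage [4,2] → triage [6,3] → triage [7,5] → triage [8,9] → triage [10,10] → patch [11,11] → patch [14,14] — 8 tasks in the same relative order in both. dp[15][14] = 8 confirms this is the maximum.

8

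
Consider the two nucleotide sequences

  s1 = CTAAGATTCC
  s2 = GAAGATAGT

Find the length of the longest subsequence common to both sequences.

Taking A [3,2], A [4,3], G [5,4], A [6,5], T [7,6], T [8,9] gives a common subsequence of length 6, and the DP table's final entry dp[10][9] is also 6, so no common subsequence is longer.

6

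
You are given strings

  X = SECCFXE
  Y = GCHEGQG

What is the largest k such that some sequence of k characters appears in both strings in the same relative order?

Pick C at X[3]=Y[2], then E at X[7]=Y[4]; all 2 characters appear in both, in order. The LCS DP gives dp[7][7] = 2, so this is optimal.

2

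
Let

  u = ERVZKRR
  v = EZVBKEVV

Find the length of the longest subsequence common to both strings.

Taking E [1,1] → V [3,3] → K [5,5] gives a common subsequence of length 3. The LCS DP gives dp[7][8] = 3, so this is optimal.

3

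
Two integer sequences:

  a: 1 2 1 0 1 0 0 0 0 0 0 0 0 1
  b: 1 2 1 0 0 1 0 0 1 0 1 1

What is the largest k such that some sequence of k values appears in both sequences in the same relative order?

9

One common subsequence of length 9: 1 at a[1]=b[1] → 2 at a[2]=b[2] → 1 at a[3]=b[3] → 0 at a[4]=b[5] → 1 at a[5]=b[6] → 0 at a[6]=b[7] → 0 at a[7]=b[8] → 0 at a[8]=b[10] → 1 at a[14]=b[12], and the DP table's final entry dp[14][12] is also 9, so no common subsequence is longer.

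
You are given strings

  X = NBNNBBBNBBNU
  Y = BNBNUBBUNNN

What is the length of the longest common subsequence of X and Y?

Let dp[i][j] be the LCS length of the first i characters of X and the first j characters of Y. dp[i][j] = dp[i-1][j-1]+1 when the i-th and j-th characters match, else max(dp[i-1][j], dp[i][j-1]).
    ·  B  N  B  N  U  B  B  U  N  N  N
 ·  0  0  0  0  0  0  0  0  0  0  0  0
 N  0  0  1  1  1  1  1  1  1  1  1  1
 B  0  1  1  2  2  2  2  2  2  2  2  2
 N  0  1  2  2  3  3  3  3  3  3  3  3
 N  0  1  2  2  3  3  3  3  3  4  4  4
 B  0  1  2  3  3  3  4  4  4  4  4  4
 B  0  1  2  3  3  3  4  5  5  5  5  5
 B  0  1  2  3  3  3  4  5  5  5  5  5
 N  0  1  2  3  4  4  4  5  5  6  6  6
 B  0  1  2  3  4  4  5  5  5  6  6  6
 B  0  1  2  3  4  4  5  6  6  6  6  6
 N  0  1  2  3  4  4  5  6  6  7  7  7
 U  0  1  2  3  4  5  5  6  7  7  7  7
dp[12][11] = 7. One LCS (by backtracking along matches): NBNBBNN.

7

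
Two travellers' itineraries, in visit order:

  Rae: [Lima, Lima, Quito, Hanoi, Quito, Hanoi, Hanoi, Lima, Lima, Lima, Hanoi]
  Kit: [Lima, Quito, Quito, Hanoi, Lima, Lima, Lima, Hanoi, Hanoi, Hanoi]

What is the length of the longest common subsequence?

Match Lima (Rae #2, Kit #1), then Quito (Rae #3, Kit #2), then Quito (Rae #5, Kit #3), then Hanoi (Rae #7, Kit #4), then Lima (Rae #8, Kit #5), then Lima (Rae #9, Kit #6), then Lima (Rae #10, Kit #7), then Hanoi (Rae #11, Kit #10) — 8 stops in the same relative order in both, and the DP table's final entry dp[11][10] is also 8, so no common subsequence is longer.

8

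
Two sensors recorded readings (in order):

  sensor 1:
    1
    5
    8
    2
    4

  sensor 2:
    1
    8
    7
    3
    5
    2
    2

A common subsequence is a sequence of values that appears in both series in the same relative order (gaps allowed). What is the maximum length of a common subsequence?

3

Pick 1 at sensor 1[1]=sensor 2[1]; then 5 at sensor 1[2]=sensor 2[5]; then 2 at sensor 1[4]=sensor 2[7]; all 3 values appear in both, in order, and the DP table's final entry dp[5][7] is also 3, so no common subsequence is longer.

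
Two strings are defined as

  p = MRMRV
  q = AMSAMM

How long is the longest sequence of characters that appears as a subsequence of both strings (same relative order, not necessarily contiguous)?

One common subsequence of length 2: M [1,5]; then M [3,6], and the DP table's final entry dp[5][6] is also 2, so no common subsequence is longer.

2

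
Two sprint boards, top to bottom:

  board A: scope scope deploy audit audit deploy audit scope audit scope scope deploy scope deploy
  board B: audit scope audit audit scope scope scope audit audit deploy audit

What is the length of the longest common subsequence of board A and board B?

Taking scope at board A[2]=board B[2] → audit at board A[5]=board B[3] → audit at board A[7]=board B[4] → scope at board A[8]=board B[5] → scope at board A[10]=board B[6] → scope at board A[11]=board B[7] → deploy at board A[12]=board B[10] gives a common subsequence of length 7. The LCS DP gives dp[14][11] = 7, so this is optimal.

7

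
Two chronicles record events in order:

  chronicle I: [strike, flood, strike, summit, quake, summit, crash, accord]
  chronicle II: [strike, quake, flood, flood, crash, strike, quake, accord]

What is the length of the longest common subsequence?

One common subsequence of length 5: strike at chronicle I[1]=chronicle II[1], then flood at chronicle I[2]=chronicle II[4], then strike at chronicle I[3]=chronicle II[6], then quake at chronicle I[5]=chronicle II[7], then accord at chronicle I[8]=chronicle II[8]. The LCS DP gives dp[8][8] = 5, so this is optimal.

5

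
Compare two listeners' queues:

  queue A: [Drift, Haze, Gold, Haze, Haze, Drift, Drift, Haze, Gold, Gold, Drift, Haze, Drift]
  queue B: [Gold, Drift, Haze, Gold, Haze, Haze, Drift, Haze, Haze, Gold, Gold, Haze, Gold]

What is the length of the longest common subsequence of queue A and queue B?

Taking Drift (queue A #1, queue B #2), Haze (queue A #2, queue B #3), Gold (queue A #3, queue B #4), Haze (queue A #4, queue B #5), Haze (queue A #5, queue B #6), Drift (queue A #6, queue B #7), Haze (queue A #8, queue B #9), Gold (queue A #9, queue B #10), Gold (queue A #10, queue B #11), Haze (queue A #12, queue B #12) gives a common subsequence of length 10. Since dp[13][13] = 10, nothing longer is possible.

10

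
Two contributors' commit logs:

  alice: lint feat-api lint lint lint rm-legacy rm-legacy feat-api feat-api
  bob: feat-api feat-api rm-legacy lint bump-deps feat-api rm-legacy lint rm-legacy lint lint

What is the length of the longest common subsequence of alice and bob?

5

Match lint at alice[1]=bob[4]; then feat-api at alice[2]=bob[6]; then lint at alice[3]=bob[8]; then lint at alice[4]=bob[10]; then lint at alice[5]=bob[11] — 5 commits in the same relative order in both, and the DP table's final entry dp[9][11] is also 5, so no common subsequence is longer.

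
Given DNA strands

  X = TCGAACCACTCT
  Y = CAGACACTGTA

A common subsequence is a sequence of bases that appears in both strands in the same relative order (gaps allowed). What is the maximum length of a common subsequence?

Let dp[i][j] be the LCS length of the first i bases of X and the first j bases of Y. dp[i][j] = dp[i-1][j-1]+1 when the i-th and j-th bases match, else max(dp[i-1][j], dp[i][j-1]).
    ·  C  A  G  A  C  A  C  T  G  T  A
 ·  0  0  0  0  0  0  0  0  0  0  0  0
 T  0  0  0  0  0  0  0  0  1  1  1  1
 C  0  1  1  1  1  1  1  1  1  1  1  1
 G  0  1  1  2  2  2  2  2  2  2  2  2
 A  0  1  2  2  3  3  3  3  3  3  3  3
 A  0  1  2  2  3  3  4  4  4  4  4  4
 C  0  1  2  2  3  4  4  5  5  5  5  5
 C  0  1  2  2  3  4  4  5  5  5  5  5
 A  0  1  2  2  3  4  5  5  5  5  5  6
 C  0  1  2  2  3  4  5  6  6  6  6  6
 T  0  1  2  2  3  4  5  6  7  7  7  7
 C  0  1  2  2  3  4  5  6  7  7  7  7
 T  0  1  2  2  3  4  5  6  7  7  8  8
dp[12][11] = 8. One LCS (by backtracking along matches): CGACACTT.

8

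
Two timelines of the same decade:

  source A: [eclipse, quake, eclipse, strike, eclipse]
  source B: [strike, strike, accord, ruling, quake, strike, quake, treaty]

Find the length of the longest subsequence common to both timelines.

2

Match quake [2,5], strike [4,6] — 2 events in the same relative order in both. The LCS DP gives dp[5][8] = 2, so this is optimal.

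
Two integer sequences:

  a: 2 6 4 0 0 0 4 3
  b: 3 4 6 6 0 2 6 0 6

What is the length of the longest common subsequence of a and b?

3

Let dp[i][j] be the LCS length of the first i values of a and the first j values of b. dp[i][j] = dp[i-1][j-1]+1 when the i-th and j-th values match, else max(dp[i-1][j], dp[i][j-1]).
    ·  3  4  6  6  0  2  6  0  6
 ·  0  0  0  0  0  0  0  0  0  0
 2  0  0  0  0  0  0  1  1  1  1
 6  0  0  0  1  1  1  1  2  2  2
 4  0  0  1  1  1  1  1  2  2  2
 0  0  0  1  1  1  2  2  2  3  3
 0  0  0  1  1  1  2  2  2  3  3
 0  0  0  1  1  1  2  2  2  3  3
 4  0  0  1  1  1  2  2  2  3  3
 3  0  1  1  1  1  2  2  2  3  3
dp[8][9] = 3. One LCS (by backtracking along matches): 2, 6, 0.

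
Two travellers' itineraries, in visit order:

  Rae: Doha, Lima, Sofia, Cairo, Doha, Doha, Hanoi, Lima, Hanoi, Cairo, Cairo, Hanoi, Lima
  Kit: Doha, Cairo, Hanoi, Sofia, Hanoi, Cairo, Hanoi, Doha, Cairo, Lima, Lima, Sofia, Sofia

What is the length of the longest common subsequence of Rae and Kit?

Match Doha at Rae[1]=Kit[1], then Cairo at Rae[4]=Kit[2], then Hanoi at Rae[7]=Kit[3], then Hanoi at Rae[9]=Kit[5], then Cairo at Rae[10]=Kit[6], then Cairo at Rae[11]=Kit[9], then Lima at Rae[13]=Kit[11] — 7 stops in the same relative order in both, and the DP table's final entry dp[13][13] is also 7, so no common subsequence is longer.

7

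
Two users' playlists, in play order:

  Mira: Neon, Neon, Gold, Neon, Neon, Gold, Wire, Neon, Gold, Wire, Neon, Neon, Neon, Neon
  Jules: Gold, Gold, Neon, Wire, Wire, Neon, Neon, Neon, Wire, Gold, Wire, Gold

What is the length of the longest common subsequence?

Match Neon [1,3]; then Neon [2,6]; then Neon [4,7]; then Neon [5,8]; then Gold [6,10]; then Wire [7,11]; then Gold [9,12] — 7 songs in the same relative order in both. Since dp[14][12] = 7, nothing longer is possible.

7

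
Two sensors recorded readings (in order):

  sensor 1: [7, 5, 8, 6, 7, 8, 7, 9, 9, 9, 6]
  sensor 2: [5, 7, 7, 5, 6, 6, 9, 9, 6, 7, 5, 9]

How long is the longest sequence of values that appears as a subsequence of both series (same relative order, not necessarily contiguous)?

Match 7 at sensor 1[1]=sensor 2[3]; then 5 at sensor 1[2]=sensor 2[4]; then 6 at sensor 1[4]=sensor 2[6]; then 9 at sensor 1[8]=sensor 2[7]; then 9 at sensor 1[9]=sensor 2[8]; then 9 at sensor 1[10]=sensor 2[12] — 6 values in the same relative order in both, and the DP table's final entry dp[11][12] is also 6, so no common subsequence is longer.

6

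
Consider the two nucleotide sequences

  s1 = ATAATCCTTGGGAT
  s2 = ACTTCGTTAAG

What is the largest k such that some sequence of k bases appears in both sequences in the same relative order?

One common subsequence of length 7: A [1,1] → T [2,3] → T [5,4] → C [6,5] → T [8,7] → T [9,8] → G [12,11]. The LCS DP gives dp[14][11] = 7, so this is optimal.

7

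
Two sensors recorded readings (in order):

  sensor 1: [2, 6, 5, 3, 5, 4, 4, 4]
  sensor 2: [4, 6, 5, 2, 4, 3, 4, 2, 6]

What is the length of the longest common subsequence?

4

Match 6 (sensor 1 #2, sensor 2 #2); then 5 (sensor 1 #3, sensor 2 #3); then 3 (sensor 1 #4, sensor 2 #6); then 4 (sensor 1 #6, sensor 2 #7) — 4 values in the same relative order in both. dp[8][9] = 4 confirms this is the maximum.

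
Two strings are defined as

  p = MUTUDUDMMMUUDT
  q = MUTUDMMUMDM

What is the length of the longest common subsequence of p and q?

Pick M [1,1], then U [2,2], then T [3,3], then U [6,4], then D [7,5], then M [8,6], then M [9,7], then M [10,9], then D [13,10]; all 9 characters appear in both, in order. Since dp[14][11] = 9, nothing longer is possible.

9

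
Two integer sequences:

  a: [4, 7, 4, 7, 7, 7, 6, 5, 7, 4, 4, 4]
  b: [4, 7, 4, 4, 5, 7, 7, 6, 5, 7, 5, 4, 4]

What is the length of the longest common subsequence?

10

Match 4 (a #1, b #1), then 7 (a #2, b #2), then 4 (a #3, b #4), then 7 (a #5, b #6), then 7 (a #6, b #7), then 6 (a #7, b #8), then 5 (a #8, b #9), then 7 (a #9, b #10), then 4 (a #11, b #12), then 4 (a #12, b #13) — 10 values in the same relative order in both. dp[12][13] = 10 confirms this is the maximum.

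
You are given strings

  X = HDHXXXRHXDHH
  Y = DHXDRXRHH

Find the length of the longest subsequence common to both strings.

7

Let dp[i][j] be the LCS length of the first i characters of X and the first j characters of Y. dp[i][j] = dp[i-1][j-1]+1 when the i-th and j-th characters match, else max(dp[i-1][j], dp[i][j-1]).
    ·  D  H  X  D  R  X  R  H  H
 ·  0  0  0  0  0  0  0  0  0  0
 H  0  0  1  1  1  1  1  1  1  1
 D  0  1  1  1  2  2  2  2  2  2
 H  0  1  2  2  2  2  2  2  3  3
 X  0  1  2  3  3  3  3  3  3  3
 X  0  1  2  3  3  3  4  4  4  4
 X  0  1  2  3  3  3  4  4  4  4
 R  0  1  2  3  3  4  4  5  5  5
 H  0  1  2  3  3  4  4  5  6  6
 X  0  1  2  3  3  4  5  5  6  6
 D  0  1  2  3  4  4  5  5  6  6
 H  0  1  2  3  4  4  5  5  6  7
 H  0  1  2  3  4  4  5  5  6  7
dp[12][9] = 7. One LCS (by backtracking along matches): DHXXRHH.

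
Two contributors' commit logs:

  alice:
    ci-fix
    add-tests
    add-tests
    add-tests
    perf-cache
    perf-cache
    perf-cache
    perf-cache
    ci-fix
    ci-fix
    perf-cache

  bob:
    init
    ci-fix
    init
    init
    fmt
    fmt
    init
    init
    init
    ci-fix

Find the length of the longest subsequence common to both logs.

2

One common subsequence of length 2: ci-fix (alice #1, bob #2), ci-fix (alice #10, bob #10). Since dp[11][10] = 2, nothing longer is possible.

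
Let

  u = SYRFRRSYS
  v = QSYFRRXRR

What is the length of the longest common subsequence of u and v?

Let dp[i][j] be the LCS length of the first i characters of u and the first j characters of v. dp[i][j] = dp[i-1][j-1]+1 when the i-th and j-th characters match, else max(dp[i-1][j], dp[i][j-1]).
    ·  Q  S  Y  F  R  R  X  R  R
 ·  0  0  0  0  0  0  0  0  0  0
 S  0  0  1  1  1  1  1  1  1  1
 Y  0  0  1  2  2  2  2  2  2  2
 R  0  0  1  2  2  3  3  3  3  3
 F  0  0  1  2  3  3  3  3  3  3
 R  0  0  1  2  3  4  4  4  4  4
 R  0  0  1  2  3  4  5  5  5  5
 S  0  0  1  2  3  4  5  5  5  5
 Y  0  0  1  2  3  4  5  5  5  5
 S  0  0  1  2  3  4  5  5  5  5
dp[9][9] = 5. One LCS (by backtracking along matches): SYRRR.

5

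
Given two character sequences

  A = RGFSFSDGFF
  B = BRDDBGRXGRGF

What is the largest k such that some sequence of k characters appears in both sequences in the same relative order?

4

One common subsequence of length 4: R at A[1]=B[7] → G at A[2]=B[9] → G at A[8]=B[11] → F at A[10]=B[12], and the DP table's final entry dp[10][12] is also 4, so no common subsequence is longer.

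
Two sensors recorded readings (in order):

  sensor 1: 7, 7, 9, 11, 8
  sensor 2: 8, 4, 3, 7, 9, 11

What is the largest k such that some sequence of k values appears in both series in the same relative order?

Let dp[i][j] be the LCS length of the first i values of sensor 1 and the first j values of sensor 2. dp[i][j] = dp[i-1][j-1]+1 when the i-th and j-th values match, else max(dp[i-1][j], dp[i][j-1]).
    ·  8  4  3  7  9 11
 ·  0  0  0  0  0  0  0
 7  0  0  0  0  1  1  1
 7  0  0  0  0  1  1  1
 9  0  0  0  0  1  2  2
11  0  0  0  0  1  2  3
 8  0  1  1  1  1  2  3
dp[5][6] = 3. One LCS (by backtracking along matches): 7, 9, 11.

3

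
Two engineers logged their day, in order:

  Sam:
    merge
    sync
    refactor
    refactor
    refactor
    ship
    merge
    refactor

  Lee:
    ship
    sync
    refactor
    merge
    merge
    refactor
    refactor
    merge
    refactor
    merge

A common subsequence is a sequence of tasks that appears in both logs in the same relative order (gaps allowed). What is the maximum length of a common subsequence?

6

One common subsequence of length 6: sync (Sam #2, Lee #2), then refactor (Sam #3, Lee #3), then refactor (Sam #4, Lee #6), then refactor (Sam #5, Lee #7), then merge (Sam #7, Lee #8), then refactor (Sam #8, Lee #9). dp[8][10] = 6 confirms this is the maximum.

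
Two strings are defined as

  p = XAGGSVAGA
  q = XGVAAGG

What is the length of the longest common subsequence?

5

Let dp[i][j] be the LCS length of the first i characters of p and the first j characters of q. dp[i][j] = dp[i-1][j-1]+1 when the i-th and j-th characters match, else max(dp[i-1][j], dp[i][j-1]).
    ·  X  G  V  A  A  G  G
 ·  0  0  0  0  0  0  0  0
 X  0  1  1  1  1  1  1  1
 A  0  1  1  1  2  2  2  2
 G  0  1  2  2  2  2  3  3
 G  0  1  2  2  2  2  3  4
 S  0  1  2  2  2  2  3  4
 V  0  1  2  3  3  3  3  4
 A  0  1  2  3  4  4  4  4
 G  0  1  2  3  4  4  5  5
 A  0  1  2  3  4  5  5  5
dp[9][7] = 5. One LCS (by backtracking along matches): XGVAG.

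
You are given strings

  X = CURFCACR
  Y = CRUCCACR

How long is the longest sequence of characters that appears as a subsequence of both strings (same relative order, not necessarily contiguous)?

Pick C [1,1]; then U [2,3]; then C [5,5]; then A [6,6]; then C [7,7]; then R [8,8]; all 6 characters appear in both, in order. Since dp[8][8] = 6, nothing longer is possible.

6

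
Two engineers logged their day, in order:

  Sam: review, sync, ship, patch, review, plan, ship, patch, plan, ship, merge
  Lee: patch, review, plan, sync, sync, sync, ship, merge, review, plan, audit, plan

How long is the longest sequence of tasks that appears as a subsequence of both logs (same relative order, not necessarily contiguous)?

6

Pick review (Sam #1, Lee #2); then sync (Sam #2, Lee #6); then ship (Sam #3, Lee #7); then review (Sam #5, Lee #9); then plan (Sam #6, Lee #10); then plan (Sam #9, Lee #12); all 6 tasks appear in both, in order. Since dp[11][12] = 6, nothing longer is possible.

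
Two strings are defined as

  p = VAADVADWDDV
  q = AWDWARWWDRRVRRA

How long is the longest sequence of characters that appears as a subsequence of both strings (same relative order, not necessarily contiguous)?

6

One common subsequence of length 6: A [2,1], D [4,3], A [6,5], W [8,8], D [9,9], V [11,12]. The LCS DP gives dp[11][15] = 6, so this is optimal.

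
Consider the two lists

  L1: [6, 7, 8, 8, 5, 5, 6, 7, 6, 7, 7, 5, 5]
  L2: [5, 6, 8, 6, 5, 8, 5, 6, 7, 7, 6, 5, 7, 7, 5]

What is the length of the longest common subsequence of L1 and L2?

Taking 6 at L1[1]=L2[2]; then 8 at L1[3]=L2[3]; then 8 at L1[4]=L2[6]; then 5 at L1[6]=L2[7]; then 6 at L1[7]=L2[8]; then 7 at L1[8]=L2[10]; then 6 at L1[9]=L2[11]; then 7 at L1[10]=L2[13]; then 7 at L1[11]=L2[14]; then 5 at L1[13]=L2[15] gives a common subsequence of length 10. The LCS DP gives dp[13][15] = 10, so this is optimal.

10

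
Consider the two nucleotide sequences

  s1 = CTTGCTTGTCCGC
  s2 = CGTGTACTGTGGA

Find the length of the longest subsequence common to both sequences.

Pick C (s1 #1, s2 #1); then T (s1 #2, s2 #3); then T (s1 #3, s2 #5); then C (s1 #5, s2 #7); then T (s1 #6, s2 #8); then T (s1 #7, s2 #10); then G (s1 #8, s2 #11); then G (s1 #12, s2 #12); all 8 bases appear in both, in order, and the DP table's final entry dp[13][13] is also 8, so no common subsequence is longer.

8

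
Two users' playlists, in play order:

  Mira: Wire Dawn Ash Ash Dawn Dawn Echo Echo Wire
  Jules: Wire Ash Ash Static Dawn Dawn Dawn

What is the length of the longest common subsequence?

5

Pick Wire at Mira[1]=Jules[1] → Ash at Mira[3]=Jules[2] → Ash at Mira[4]=Jules[3] → Dawn at Mira[5]=Jules[6] → Dawn at Mira[6]=Jules[7]; all 5 songs appear in both, in order. The LCS DP gives dp[9][7] = 5, so this is optimal.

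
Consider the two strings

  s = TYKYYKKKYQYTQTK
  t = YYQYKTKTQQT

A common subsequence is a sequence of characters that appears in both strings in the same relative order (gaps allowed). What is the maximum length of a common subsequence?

Pick Y at s[2]=t[1], Y at s[4]=t[2], Y at s[5]=t[4], K at s[6]=t[5], K at s[7]=t[7], Q at s[10]=t[9], Q at s[13]=t[10], T at s[14]=t[11]; all 8 characters appear in both, in order. dp[15][11] = 8 confirms this is the maximum.

8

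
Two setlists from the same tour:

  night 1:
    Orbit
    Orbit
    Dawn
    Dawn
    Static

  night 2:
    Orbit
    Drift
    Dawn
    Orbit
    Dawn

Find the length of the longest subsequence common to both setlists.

One common subsequence of length 3: Orbit (night 1 #1, night 2 #1); then Orbit (night 1 #2, night 2 #4); then Dawn (night 1 #4, night 2 #5). The LCS DP gives dp[5][5] = 3, so this is optimal.

3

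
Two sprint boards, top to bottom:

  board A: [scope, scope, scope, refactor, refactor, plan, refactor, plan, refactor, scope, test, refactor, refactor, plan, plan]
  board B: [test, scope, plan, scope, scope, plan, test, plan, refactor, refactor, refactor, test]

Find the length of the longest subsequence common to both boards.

Pick scope at board A[1]=board B[2] → scope at board A[2]=board B[4] → scope at board A[3]=board B[5] → plan at board A[6]=board B[6] → plan at board A[8]=board B[8] → refactor at board A[9]=board B[9] → refactor at board A[12]=board B[10] → refactor at board A[13]=board B[11]; all 8 tasks appear in both, in order. dp[15][12] = 8 confirms this is the maximum.

8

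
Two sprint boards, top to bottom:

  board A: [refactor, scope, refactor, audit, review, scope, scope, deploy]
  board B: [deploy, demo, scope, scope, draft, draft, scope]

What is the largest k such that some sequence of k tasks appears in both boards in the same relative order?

Pick scope (board A #2, board B #3); then scope (board A #6, board B #4); then scope (board A #7, board B #7); all 3 tasks appear in both, in order. dp[8][7] = 3 confirms this is the maximum.

3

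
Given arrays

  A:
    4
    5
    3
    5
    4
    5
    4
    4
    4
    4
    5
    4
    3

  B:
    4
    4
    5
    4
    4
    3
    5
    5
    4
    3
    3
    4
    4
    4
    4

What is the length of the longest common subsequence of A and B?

10

Pick 4 [1,2]; then 5 [2,3]; then 3 [3,6]; then 5 [4,7]; then 5 [6,8]; then 4 [7,9]; then 4 [8,12]; then 4 [9,13]; then 4 [10,14]; then 4 [12,15]; all 10 values appear in both, in order. dp[13][15] = 10 confirms this is the maximum.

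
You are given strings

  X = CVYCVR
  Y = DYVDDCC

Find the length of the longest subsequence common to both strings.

2

Let dp[i][j] be the LCS length of the first i characters of X and the first j characters of Y. dp[i][j] = dp[i-1][j-1]+1 when the i-th and j-th characters match, else max(dp[i-1][j], dp[i][j-1]).
    ·  D  Y  V  D  D  C  C
 ·  0  0  0  0  0  0  0  0
 C  0  0  0  0  0  0  1  1
 V  0  0  0  1  1  1  1  1
 Y  0  0  1  1  1  1  1  1
 C  0  0  1  1  1  1  2  2
 V  0  0  1  2  2  2  2  2
 R  0  0  1  2  2  2  2  2
dp[6][7] = 2. One LCS (by backtracking along matches): CC.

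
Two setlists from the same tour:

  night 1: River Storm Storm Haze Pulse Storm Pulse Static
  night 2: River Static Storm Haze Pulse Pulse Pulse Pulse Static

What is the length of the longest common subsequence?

6

Taking River [1,1], Storm [3,3], Haze [4,4], Pulse [5,7], Pulse [7,8], Static [8,9] gives a common subsequence of length 6. dp[8][9] = 6 confirms this is the maximum.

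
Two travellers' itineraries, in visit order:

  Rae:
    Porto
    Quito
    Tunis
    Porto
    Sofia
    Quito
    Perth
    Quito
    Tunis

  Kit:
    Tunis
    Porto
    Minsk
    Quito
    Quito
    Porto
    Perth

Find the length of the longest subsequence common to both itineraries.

Match Porto [1,2], then Quito [2,5], then Porto [4,6], then Perth [7,7] — 4 stops in the same relative order in both, and the DP table's final entry dp[9][7] is also 4, so no common subsequence is longer.

4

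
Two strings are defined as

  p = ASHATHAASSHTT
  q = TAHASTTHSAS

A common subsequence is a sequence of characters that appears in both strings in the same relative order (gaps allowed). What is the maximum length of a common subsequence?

7

Taking A [1,2], H [3,3], A [4,4], T [5,7], H [6,8], A [8,10], S [10,11] gives a common subsequence of length 7. The LCS DP gives dp[13][11] = 7, so this is optimal.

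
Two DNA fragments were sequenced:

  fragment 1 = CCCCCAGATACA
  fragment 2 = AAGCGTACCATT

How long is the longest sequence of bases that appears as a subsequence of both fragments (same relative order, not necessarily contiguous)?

Match C at fragment 1[5]=fragment 2[4]; then G at fragment 1[7]=fragment 2[5]; then T at fragment 1[9]=fragment 2[6]; then A at fragment 1[10]=fragment 2[7]; then C at fragment 1[11]=fragment 2[9]; then A at fragment 1[12]=fragment 2[10] — 6 bases in the same relative order in both. Since dp[12][12] = 6, nothing longer is possible.

6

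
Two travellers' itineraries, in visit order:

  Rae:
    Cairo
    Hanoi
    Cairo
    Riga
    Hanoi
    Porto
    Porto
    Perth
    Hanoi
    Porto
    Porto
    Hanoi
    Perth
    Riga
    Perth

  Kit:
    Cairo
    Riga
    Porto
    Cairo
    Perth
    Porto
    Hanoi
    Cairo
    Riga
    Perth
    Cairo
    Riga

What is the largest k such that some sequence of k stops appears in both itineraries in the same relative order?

8

Taking Cairo at Rae[3]=Kit[1], Riga at Rae[4]=Kit[2], Porto at Rae[6]=Kit[3], Perth at Rae[8]=Kit[5], Porto at Rae[11]=Kit[6], Hanoi at Rae[12]=Kit[7], Perth at Rae[13]=Kit[10], Riga at Rae[14]=Kit[12] gives a common subsequence of length 8. The LCS DP gives dp[15][12] = 8, so this is optimal.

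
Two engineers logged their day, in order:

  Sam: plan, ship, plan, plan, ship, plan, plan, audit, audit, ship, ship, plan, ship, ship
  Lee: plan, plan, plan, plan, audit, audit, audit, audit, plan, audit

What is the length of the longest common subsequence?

Match plan [1,1], plan [3,2], plan [4,3], plan [6,4], audit [8,7], audit [9,8], plan [12,9] — 7 tasks in the same relative order in both, and the DP table's final entry dp[14][10] is also 7, so no common subsequence is longer.

7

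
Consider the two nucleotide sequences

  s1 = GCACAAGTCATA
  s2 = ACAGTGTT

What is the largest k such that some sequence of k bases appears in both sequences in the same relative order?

6

Taking A [3,1], then C [4,2], then A [5,3], then G [7,6], then T [8,7], then T [11,8] gives a common subsequence of length 6. dp[12][8] = 6 confirms this is the maximum.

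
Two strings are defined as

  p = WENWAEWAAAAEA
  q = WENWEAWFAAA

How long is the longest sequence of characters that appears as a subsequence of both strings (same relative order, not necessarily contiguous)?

Let dp[i][j] be the LCS length of the first i characters of p and the first j characters of q. dp[i][j] = dp[i-1][j-1]+1 when the i-th and j-th characters match, else max(dp[i-1][j], dp[i][j-1]).
    ·  W  E  N  W  E  A  W  F  A  A  A
 ·  0  0  0  0  0  0  0  0  0  0  0  0
 W  0  1  1  1  1  1  1  1  1  1  1  1
 E  0  1  2  2  2  2  2  2  2  2  2  2
 N  0  1  2  3  3  3  3  3  3  3  3  3
 W  0  1  2  3  4  4  4  4  4  4  4  4
 A  0  1  2  3  4  4  5  5  5  5  5  5
 E  0  1  2  3  4  5  5  5  5  5  5  5
 W  0  1  2  3  4  5  5  6  6  6  6  6
 A  0  1  2  3  4  5  6  6  6  7  7  7
 A  0  1  2  3  4  5  6  6  6  7  8  8
 A  0  1  2  3  4  5  6  6  6  7  8  9
 A  0  1  2  3  4  5  6  6  6  7  8  9
 E  0  1  2  3  4  5  6  6  6  7  8  9
 A  0  1  2  3  4  5  6  6  6  7  8  9
dp[13][11] = 9. One LCS (by backtracking along matches): WENWAWAAA.

9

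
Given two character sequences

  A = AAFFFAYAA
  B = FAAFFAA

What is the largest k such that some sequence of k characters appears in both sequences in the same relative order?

One common subsequence of length 6: A (A #1, B #2), A (A #2, B #3), F (A #4, B #4), F (A #5, B #5), A (A #8, B #6), A (A #9, B #7). dp[9][7] = 6 confirms this is the maximum.

6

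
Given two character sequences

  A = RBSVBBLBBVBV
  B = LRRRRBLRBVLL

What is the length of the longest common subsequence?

Match R at A[1]=B[5], then B at A[6]=B[6], then L at A[7]=B[7], then B at A[9]=B[9], then V at A[10]=B[10] — 5 characters in the same relative order in both, and the DP table's final entry dp[12][12] is also 5, so no common subsequence is longer.

5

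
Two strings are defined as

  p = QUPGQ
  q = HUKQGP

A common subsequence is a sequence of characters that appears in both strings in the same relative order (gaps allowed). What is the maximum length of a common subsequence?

Match Q (p #1, q #4); then P (p #3, q #6) — 2 characters in the same relative order in both, and the DP table's final entry dp[5][6] is also 2, so no common subsequence is longer.

2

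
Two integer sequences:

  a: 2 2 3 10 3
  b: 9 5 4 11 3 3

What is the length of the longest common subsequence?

Let dp[i][j] be the LCS length of the first i values of a and the first j values of b. dp[i][j] = dp[i-1][j-1]+1 when the i-th and j-th values match, else max(dp[i-1][j], dp[i][j-1]).
    ·  9  5  4 11  3  3
 ·  0  0  0  0  0  0  0
 2  0  0  0  0  0  0  0
 2  0  0  0  0  0  0  0
 3  0  0  0  0  0  1  1
10  0  0  0  0  0  1  1
 3  0  0  0  0  0  1  2
dp[5][6] = 2. One LCS (by backtracking along matches): 3, 3.

2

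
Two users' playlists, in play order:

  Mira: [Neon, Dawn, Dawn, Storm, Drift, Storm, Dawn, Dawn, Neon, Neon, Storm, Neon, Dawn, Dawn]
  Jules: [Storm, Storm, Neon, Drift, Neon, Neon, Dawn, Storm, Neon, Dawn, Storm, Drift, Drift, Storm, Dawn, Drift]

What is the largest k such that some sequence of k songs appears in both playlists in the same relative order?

Pick Neon (Mira #1, Jules #3), Drift (Mira #5, Jules #4), Neon (Mira #9, Jules #5), Neon (Mira #10, Jules #6), Storm (Mira #11, Jules #8), Neon (Mira #12, Jules #9), Dawn (Mira #13, Jules #10), Dawn (Mira #14, Jules #15); all 8 songs appear in both, in order. Since dp[14][16] = 8, nothing longer is possible.

8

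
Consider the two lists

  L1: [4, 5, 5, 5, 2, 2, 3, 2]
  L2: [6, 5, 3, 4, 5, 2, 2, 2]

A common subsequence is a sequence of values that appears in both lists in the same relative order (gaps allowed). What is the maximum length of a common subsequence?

Taking 4 [1,4]; then 5 [4,5]; then 2 [5,6]; then 2 [6,7]; then 2 [8,8] gives a common subsequence of length 5. Since dp[8][8] = 5, nothing longer is possible.

5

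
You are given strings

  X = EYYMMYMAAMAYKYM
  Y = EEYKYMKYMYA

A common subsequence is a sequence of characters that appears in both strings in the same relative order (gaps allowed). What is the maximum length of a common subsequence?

Pick E (X #1, Y #2); then Y (X #2, Y #3); then Y (X #3, Y #5); then M (X #4, Y #6); then M (X #5, Y #9); then Y (X #6, Y #10); then A (X #11, Y #11); all 7 characters appear in both, in order. dp[15][11] = 7 confirms this is the maximum.

7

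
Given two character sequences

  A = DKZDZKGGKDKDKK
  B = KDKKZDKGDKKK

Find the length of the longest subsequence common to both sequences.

Match D (A #1, B #2), K (A #2, B #4), Z (A #3, B #5), D (A #4, B #6), K (A #6, B #7), G (A #8, B #8), D (A #10, B #9), K (A #11, B #10), K (A #13, B #11), K (A #14, B #12) — 10 characters in the same relative order in both, and the DP table's final entry dp[14][12] is also 10, so no common subsequence is longer.

10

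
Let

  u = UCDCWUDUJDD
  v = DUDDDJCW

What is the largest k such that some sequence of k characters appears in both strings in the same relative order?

Pick D at u[3]=v[1] → U at u[6]=v[2] → D at u[7]=v[3] → D at u[10]=v[4] → D at u[11]=v[5]; all 5 characters appear in both, in order. Since dp[11][8] = 5, nothing longer is possible.

5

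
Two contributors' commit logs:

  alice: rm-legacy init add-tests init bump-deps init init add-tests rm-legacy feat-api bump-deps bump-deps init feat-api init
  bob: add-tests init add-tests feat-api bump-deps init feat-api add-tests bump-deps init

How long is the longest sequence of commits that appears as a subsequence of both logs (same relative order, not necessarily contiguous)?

Taking add-tests [3,1]; then init [7,2]; then add-tests [8,3]; then feat-api [10,4]; then bump-deps [12,5]; then init [13,6]; then feat-api [14,7]; then init [15,10] gives a common subsequence of length 8. dp[15][10] = 8 confirms this is the maximum.

8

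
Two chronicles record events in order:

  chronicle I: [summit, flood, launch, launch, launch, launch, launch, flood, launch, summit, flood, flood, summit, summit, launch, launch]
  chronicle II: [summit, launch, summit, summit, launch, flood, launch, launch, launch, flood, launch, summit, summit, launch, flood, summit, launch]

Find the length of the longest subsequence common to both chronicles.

Match summit at chronicle I[1]=chronicle II[1], then launch at chronicle I[3]=chronicle II[2], then launch at chronicle I[4]=chronicle II[5], then launch at chronicle I[5]=chronicle II[7], then launch at chronicle I[6]=chronicle II[8], then launch at chronicle I[7]=chronicle II[9], then flood at chronicle I[8]=chronicle II[10], then launch at chronicle I[9]=chronicle II[11], then summit at chronicle I[10]=chronicle II[13], then flood at chronicle I[12]=chronicle II[15], then summit at chronicle I[14]=chronicle II[16], then launch at chronicle I[16]=chronicle II[17] — 12 events in the same relative order in both, and the DP table's final entry dp[16][17] is also 12, so no common subsequence is longer.

12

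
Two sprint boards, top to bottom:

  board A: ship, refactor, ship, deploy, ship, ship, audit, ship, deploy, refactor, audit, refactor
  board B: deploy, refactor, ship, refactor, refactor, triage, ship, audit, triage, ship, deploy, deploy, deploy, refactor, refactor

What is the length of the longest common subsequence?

8

Pick ship at board A[1]=board B[3], refactor at board A[2]=board B[5], ship at board A[6]=board B[7], audit at board A[7]=board B[8], ship at board A[8]=board B[10], deploy at board A[9]=board B[13], refactor at board A[10]=board B[14], refactor at board A[12]=board B[15]; all 8 tasks appear in both, in order, and the DP table's final entry dp[12][15] is also 8, so no common subsequence is longer.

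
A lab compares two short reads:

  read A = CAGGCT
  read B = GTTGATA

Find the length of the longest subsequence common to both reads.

3

Pick G (read A #3, read B #1), then G (read A #4, read B #4), then T (read A #6, read B #6); all 3 bases appear in both, in order. dp[6][7] = 3 confirms this is the maximum.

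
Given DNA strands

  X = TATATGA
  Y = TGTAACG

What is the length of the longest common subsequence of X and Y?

Taking T (X #1, Y #3), then A (X #2, Y #4), then A (X #4, Y #5), then G (X #6, Y #7) gives a common subsequence of length 4, and the DP table's final entry dp[7][7] is also 4, so no common subsequence is longer.

4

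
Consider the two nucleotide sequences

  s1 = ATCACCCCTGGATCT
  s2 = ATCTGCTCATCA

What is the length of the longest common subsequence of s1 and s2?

Pick A [1,1], T [2,2], C [3,3], C [5,6], C [8,8], A [12,9], T [13,10], C [14,11]; all 8 bases appear in both, in order. The LCS DP gives dp[15][12] = 8, so this is optimal.

8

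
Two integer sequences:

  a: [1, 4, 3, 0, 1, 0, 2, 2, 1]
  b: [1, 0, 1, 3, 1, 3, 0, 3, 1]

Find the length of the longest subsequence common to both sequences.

Let dp[i][j] be the LCS length of the first i values of a and the first j values of b. dp[i][j] = dp[i-1][j-1]+1 when the i-th and j-th values match, else max(dp[i-1][j], dp[i][j-1]).
    ·  1  0  1  3  1  3  0  3  1
 ·  0  0  0  0  0  0  0  0  0  0
 1  0  1  1  1  1  1  1  1  1  1
 4  0  1  1  1  1  1  1  1  1  1
 3  0  1  1  1  2  2  2  2  2  2
 0  0  1  2  2  2  2  2  3  3  3
 1  0  1  2  3  3  3  3  3  3  4
 0  0  1  2  3  3  3  3  4  4  4
 2  0  1  2  3  3  3  3  4  4  4
 2  0  1  2  3  3  3  3  4  4  4
 1  0  1  2  3  3  4  4  4  4  5
dp[9][9] = 5. One LCS (by backtracking along matches): 1, 3, 1, 0, 1.

5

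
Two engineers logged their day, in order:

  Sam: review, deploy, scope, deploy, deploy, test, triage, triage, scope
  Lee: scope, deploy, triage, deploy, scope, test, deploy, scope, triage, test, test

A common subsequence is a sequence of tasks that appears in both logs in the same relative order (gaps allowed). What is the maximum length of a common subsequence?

One common subsequence of length 5: scope at Sam[3]=Lee[1], then deploy at Sam[4]=Lee[2], then deploy at Sam[5]=Lee[4], then test at Sam[6]=Lee[6], then triage at Sam[7]=Lee[9]. The LCS DP gives dp[9][11] = 5, so this is optimal.

5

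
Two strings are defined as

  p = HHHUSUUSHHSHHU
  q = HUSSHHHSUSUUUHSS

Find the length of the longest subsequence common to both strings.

Match H at p[1]=q[5] → H at p[2]=q[6] → H at p[3]=q[7] → U at p[4]=q[9] → S at p[5]=q[10] → U at p[6]=q[12] → U at p[7]=q[13] → S at p[8]=q[15] → S at p[11]=q[16] — 9 characters in the same relative order in both. dp[14][16] = 9 confirms this is the maximum.

9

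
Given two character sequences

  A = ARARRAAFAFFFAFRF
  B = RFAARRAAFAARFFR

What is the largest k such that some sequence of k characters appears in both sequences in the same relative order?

One common subsequence of length 11: A at A[1]=B[3], then A at A[3]=B[4], then R at A[4]=B[5], then R at A[5]=B[6], then A at A[6]=B[7], then A at A[7]=B[8], then F at A[8]=B[9], then A at A[9]=B[11], then F at A[12]=B[13], then F at A[14]=B[14], then R at A[15]=B[15]. The LCS DP gives dp[16][15] = 11, so this is optimal.

11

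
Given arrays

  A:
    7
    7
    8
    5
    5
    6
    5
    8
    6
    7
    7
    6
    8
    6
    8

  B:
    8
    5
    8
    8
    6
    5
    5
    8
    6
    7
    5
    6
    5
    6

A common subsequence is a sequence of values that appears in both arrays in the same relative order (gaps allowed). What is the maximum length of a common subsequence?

9

Pick 8 (A #3, B #1), then 5 (A #4, B #2), then 5 (A #5, B #6), then 5 (A #7, B #7), then 8 (A #8, B #8), then 6 (A #9, B #9), then 7 (A #10, B #10), then 6 (A #12, B #12), then 6 (A #14, B #14); all 9 values appear in both, in order. Since dp[15][14] = 9, nothing longer is possible.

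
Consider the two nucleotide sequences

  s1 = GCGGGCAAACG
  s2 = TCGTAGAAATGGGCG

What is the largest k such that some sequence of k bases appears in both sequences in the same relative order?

8

Pick C [2,2], then G [3,3], then G [5,6], then A [7,7], then A [8,8], then A [9,9], then C [10,14], then G [11,15]; all 8 bases appear in both, in order. The LCS DP gives dp[11][15] = 8, so this is optimal.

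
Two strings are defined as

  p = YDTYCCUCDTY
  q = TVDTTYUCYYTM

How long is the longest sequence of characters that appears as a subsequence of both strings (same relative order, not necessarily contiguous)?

6

Match D (p #2, q #3), then T (p #3, q #5), then Y (p #4, q #6), then U (p #7, q #7), then C (p #8, q #8), then T (p #10, q #11) — 6 characters in the same relative order in both. dp[11][12] = 6 confirms this is the maximum.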